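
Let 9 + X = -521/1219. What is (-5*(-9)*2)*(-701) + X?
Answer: -76918202/1219 ≈ -63099.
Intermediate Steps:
X = -11492/1219 (X = -9 - 521/1219 = -11492/1219 ≈ -9.4274)
(-5*(-9)*2)*(-701) + X = (-5*(-9)*2)*(-701) - 11492/1219 = (45*2)*(-701) - 11492/1219 = 90*(-701) - 11492/1219 = -63090 - 11492/1219 = -76918202/1219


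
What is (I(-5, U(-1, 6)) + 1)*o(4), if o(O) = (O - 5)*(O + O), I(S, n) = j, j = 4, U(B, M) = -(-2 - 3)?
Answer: -40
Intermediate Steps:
U(B, M) = 5 (U(B, M) = -1*(-5) = 5)
I(S, n) = 4
o(O) = 2*O*(-5 + O) (o(O) = (-5 + O)*(2*O) = 2*O*(-5 + O))
(I(-5, U(-1, 6)) + 1)*o(4) = (4 + 1)*(2*4*(-5 + 4)) = 5*(2*4*(-1)) = 5*(-8) = -40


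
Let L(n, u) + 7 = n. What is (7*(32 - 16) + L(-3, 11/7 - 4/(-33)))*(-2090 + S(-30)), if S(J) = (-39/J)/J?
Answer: -10659221/50 ≈ -2.1318e+5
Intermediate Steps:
S(J) = -39/J**2
L(n, u) = -7 + n
(7*(32 - 16) + L(-3, 11/7 - 4/(-33)))*(-2090 + S(-30)) = (7*(32 - 16) + (-7 - 3))*(-2090 - 39/(-30)**2) = (7*16 - 10)*(-2090 - 39*1/900) = (112 - 10)*(-2090 - 13/300) = 102*(-627013/300) = -10659221/50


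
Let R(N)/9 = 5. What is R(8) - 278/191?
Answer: 8317/191 ≈ 43.544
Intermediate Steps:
R(N) = 45 (R(N) = 9*5 = 45)
R(8) - 278/191 = 45 - 278/191 = 8317/191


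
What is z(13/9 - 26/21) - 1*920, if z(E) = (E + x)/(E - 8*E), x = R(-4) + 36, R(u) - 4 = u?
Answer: -86001/91 ≈ -945.07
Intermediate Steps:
R(u) = 4 + u
x = 36 (x = (4 - 4) + 36 = 0 + 36 = 36)
z(E) = -(36 + E)/(7*E) (z(E) = (E + 36)/(E - 8*E) = (36 + E)/((-7*E)) = (36 + E)*(-1/(7*E)) = -(36 + E)/(7*E))
z(13/9 - 26/21) - 1*920 = (-36 - (13/9 - 26/21))/(7*(13/9 - 26/21)) - 1*920 = (-36 - (13*(⅑) - 26*1/21))/(7*(13*(⅑) - 26*1/21)) - 920 = (-36 - (13/9 - 26/21))/(7*(13/9 - 26/21)) - 920 = (-36 - 1*13/63)/(7*(13/63)) - 920 = (⅐)*(63/13)*(-36 - 13/63) - 920 = (⅐)*(63/13)*(-2281/63) - 920 = -2281/91 - 920 = -86001/91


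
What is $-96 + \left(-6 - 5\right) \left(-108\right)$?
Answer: $1092$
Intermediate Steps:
$-96 + \left(-6 - 5\right) \left(-108\right) = -96 - -1188 = -96 + 1188 = 1092$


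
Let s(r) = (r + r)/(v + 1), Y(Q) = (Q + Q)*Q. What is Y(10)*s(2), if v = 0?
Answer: 800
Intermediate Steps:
Y(Q) = 2*Q**2 (Y(Q) = (2*Q)*Q = 2*Q**2)
s(r) = 2*r (s(r) = (r + r)/(0 + 1) = (2*r)/1 = (2*r)*1 = 2*r)
Y(10)*s(2) = (2*10**2)*(2*2) = (2*100)*4 = 200*4 = 800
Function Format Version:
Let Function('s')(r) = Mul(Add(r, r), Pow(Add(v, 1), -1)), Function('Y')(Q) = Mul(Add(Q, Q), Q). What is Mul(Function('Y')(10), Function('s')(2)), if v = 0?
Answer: 800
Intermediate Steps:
Function('Y')(Q) = Mul(2, Pow(Q, 2)) (Function('Y')(Q) = Mul(Mul(2, Q), Q) = Mul(2, Pow(Q, 2)))
Function('s')(r) = Mul(2, r) (Function('s')(r) = Mul(Add(r, r), Pow(Add(0, 1), -1)) = Mul(Mul(2, r), Pow(1, -1)) = Mul(Mul(2, r), 1) = Mul(2, r))
Mul(Function('Y')(10), Function('s')(2)) = Mul(Mul(2, Pow(10, 2)), Mul(2, 2)) = Mul(Mul(2, 100), 4) = Mul(200, 4) = 800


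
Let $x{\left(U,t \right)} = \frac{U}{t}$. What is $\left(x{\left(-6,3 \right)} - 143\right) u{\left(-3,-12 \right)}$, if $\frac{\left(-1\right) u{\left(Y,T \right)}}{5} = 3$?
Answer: $2175$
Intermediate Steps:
$u{\left(Y,T \right)} = -15$ ($u{\left(Y,T \right)} = \left(-5\right) 3 = -15$)
$\left(x{\left(-6,3 \right)} - 143\right) u{\left(-3,-12 \right)} = \left(- \frac{6}{3} - 143\right) \left(-15\right) = \left(\left(-6\right) \frac{1}{3} - 143\right) \left(-15\right) = \left(-2 - 143\right) \left(-15\right) = \left(-145\right) \left(-15\right) = 2175$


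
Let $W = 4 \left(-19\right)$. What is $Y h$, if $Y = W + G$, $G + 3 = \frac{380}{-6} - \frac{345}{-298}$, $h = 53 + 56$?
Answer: $- \frac{13756999}{894} \approx -15388.0$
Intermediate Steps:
$h = 109$
$W = -76$
$G = - \frac{58267}{894}$ ($G = -3 + \left(\frac{380}{-6} - \frac{345}{-298}\right) = -3 + \left(380 \left(- \frac{1}{6}\right) - - \frac{345}{298}\right) = -3 + \left(- \frac{190}{3} + \frac{345}{298}\right) = -3 - \frac{55585}{894} = - \frac{58267}{894} \approx -65.176$)
$Y = - \frac{126211}{894}$ ($Y = -76 - \frac{58267}{894} = - \frac{126211}{894} \approx -141.18$)
$Y h = \left(- \frac{126211}{894}\right) 109 = - \frac{13756999}{894}$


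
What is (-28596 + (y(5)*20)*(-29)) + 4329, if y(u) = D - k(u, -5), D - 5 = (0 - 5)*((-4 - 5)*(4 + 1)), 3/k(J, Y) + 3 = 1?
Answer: -158537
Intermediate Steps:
k(J, Y) = -3/2 (k(J, Y) = 3/(-3 + 1) = 3/(-2) = 3*(-½) = -3/2)
D = 230 (D = 5 + (0 - 5)*((-4 - 5)*(4 + 1)) = 5 - (-45)*5 = 5 - 5*(-45) = 5 + 225 = 230)
y(u) = 463/2 (y(u) = 230 - 1*(-3/2) = 230 + 3/2 = 463/2)
(-28596 + (y(5)*20)*(-29)) + 4329 = (-28596 + ((463/2)*20)*(-29)) + 4329 = (-28596 + 4630*(-29)) + 4329 = (-28596 - 134270) + 4329 = -162866 + 4329 = -158537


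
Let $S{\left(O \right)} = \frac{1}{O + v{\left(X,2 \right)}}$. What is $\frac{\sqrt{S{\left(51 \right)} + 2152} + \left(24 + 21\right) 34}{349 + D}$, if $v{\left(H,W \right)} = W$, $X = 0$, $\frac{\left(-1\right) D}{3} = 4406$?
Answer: $- \frac{90}{757} - \frac{3 \sqrt{671669}}{682057} \approx -0.1225$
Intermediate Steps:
$D = -13218$ ($D = \left(-3\right) 4406 = -13218$)
$S{\left(O \right)} = \frac{1}{2 + O}$ ($S{\left(O \right)} = \frac{1}{O + 2} = \frac{1}{2 + O}$)
$\frac{\sqrt{S{\left(51 \right)} + 2152} + \left(24 + 21\right) 34}{349 + D} = \frac{\sqrt{\frac{1}{2 + 51} + 2152} + \left(24 + 21\right) 34}{349 - 13218} = \frac{\sqrt{\frac{1}{53} + 2152} + 45 \cdot 34}{-12869} = \left(\sqrt{\frac{1}{53} + 2152} + 1530\right) \left(- \frac{1}{12869}\right) = \left(\sqrt{\frac{114057}{53}} + 1530\right) \left(- \frac{1}{12869}\right) = \left(\frac{3 \sqrt{671669}}{53} + 1530\right) \left(- \frac{1}{12869}\right) = \left(1530 + \frac{3 \sqrt{671669}}{53}\right) \left(- \frac{1}{12869}\right) = - \frac{90}{757} - \frac{3 \sqrt{671669}}{682057}$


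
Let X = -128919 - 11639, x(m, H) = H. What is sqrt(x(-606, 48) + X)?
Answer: I*sqrt(140510) ≈ 374.85*I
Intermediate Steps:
X = -140558
sqrt(x(-606, 48) + X) = sqrt(48 - 140558) = sqrt(-140510) = I*sqrt(140510)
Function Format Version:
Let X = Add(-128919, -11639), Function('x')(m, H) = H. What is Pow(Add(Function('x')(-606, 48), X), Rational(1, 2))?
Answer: Mul(I, Pow(140510, Rational(1, 2))) ≈ Mul(374.85, I)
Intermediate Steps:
X = -140558
Pow(Add(Function('x')(-606, 48), X), Rational(1, 2)) = Pow(Add(48, -140558), Rational(1, 2)) = Pow(-140510, Rational(1, 2)) = Mul(I, Pow(140510, Rational(1, 2)))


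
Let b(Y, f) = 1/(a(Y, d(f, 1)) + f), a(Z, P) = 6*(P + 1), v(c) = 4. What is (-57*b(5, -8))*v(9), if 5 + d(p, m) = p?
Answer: 57/20 ≈ 2.8500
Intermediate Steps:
d(p, m) = -5 + p
a(Z, P) = 6 + 6*P (a(Z, P) = 6*(1 + P) = 6 + 6*P)
b(Y, f) = 1/(-24 + 7*f) (b(Y, f) = 1/((6 + 6*(-5 + f)) + f) = 1/((6 + (-30 + 6*f)) + f) = 1/((-24 + 6*f) + f) = 1/(-24 + 7*f))
(-57*b(5, -8))*v(9) = -57/(-24 + 7*(-8))*4 = -57/(-24 - 56)*4 = -57/(-80)*4 = -57*(-1/80)*4 = (57/80)*4 = 57/20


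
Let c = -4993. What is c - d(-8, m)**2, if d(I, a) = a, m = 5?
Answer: -5018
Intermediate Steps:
c - d(-8, m)**2 = -4993 - 1*5**2 = -4993 - 1*25 = -4993 - 25 = -5018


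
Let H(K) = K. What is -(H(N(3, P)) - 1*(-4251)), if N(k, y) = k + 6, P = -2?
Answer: -4260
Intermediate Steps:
N(k, y) = 6 + k
-(H(N(3, P)) - 1*(-4251)) = -((6 + 3) - 1*(-4251)) = -(9 + 4251) = -1*4260 = -4260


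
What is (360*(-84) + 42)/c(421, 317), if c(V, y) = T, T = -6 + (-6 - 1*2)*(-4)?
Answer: -15099/13 ≈ -1161.5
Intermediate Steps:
T = 26 (T = -6 + (-6 - 2)*(-4) = -6 - 8*(-4) = -6 + 32 = 26)
c(V, y) = 26
(360*(-84) + 42)/c(421, 317) = (360*(-84) + 42)/26 = (-30240 + 42)*(1/26) = -30198*1/26 = -15099/13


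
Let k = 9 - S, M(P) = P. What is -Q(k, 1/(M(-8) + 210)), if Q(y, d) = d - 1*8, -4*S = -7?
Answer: 1615/202 ≈ 7.9950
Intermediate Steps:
S = 7/4 (S = -¼*(-7) = 7/4 ≈ 1.7500)
k = 29/4 (k = 9 - 1*7/4 = 9 - 7/4 = 29/4 ≈ 7.2500)
Q(y, d) = -8 + d (Q(y, d) = d - 8 = -8 + d)
-Q(k, 1/(M(-8) + 210)) = -(-8 + 1/(-8 + 210)) = -(-8 + 1/202) = -1*(-1615/202) = 1615/202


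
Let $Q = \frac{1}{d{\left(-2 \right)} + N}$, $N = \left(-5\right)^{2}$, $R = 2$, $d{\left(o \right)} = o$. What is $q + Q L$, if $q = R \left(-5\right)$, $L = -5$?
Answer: $- \frac{235}{23} \approx -10.217$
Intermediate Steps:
$N = 25$
$Q = \frac{1}{23}$ ($Q = \frac{1}{-2 + 25} = \frac{1}{23} \approx 0.043478$)
$q = -10$ ($q = 2 \left(-5\right) = -10$)
$q + Q L = -10 + \frac{1}{23} \left(-5\right) = -10 - \frac{5}{23} = - \frac{235}{23}$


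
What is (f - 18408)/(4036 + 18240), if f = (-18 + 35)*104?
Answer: -4160/5569 ≈ -0.74699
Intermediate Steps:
f = 1768 (f = 17*104 = 1768)
(f - 18408)/(4036 + 18240) = (1768 - 18408)/(4036 + 18240) = -16640/22276 = -16640*1/22276 = -4160/5569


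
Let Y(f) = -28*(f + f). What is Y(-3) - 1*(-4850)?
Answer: 5018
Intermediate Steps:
Y(f) = -56*f
Y(-3) - 1*(-4850) = -56*(-3) - 1*(-4850) = 168 + 4850 = 5018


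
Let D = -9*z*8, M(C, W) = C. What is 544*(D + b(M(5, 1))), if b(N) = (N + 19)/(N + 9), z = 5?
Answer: -1364352/7 ≈ -1.9491e+5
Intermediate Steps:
b(N) = (19 + N)/(9 + N)
D = -360 (D = -9*5*8 = -45*8 = -360)
544*(D + b(M(5, 1))) = 544*(-360 + (19 + 5)/(9 + 5)) = 544*(-360 + 24/14) = 544*(-360 + (1/14)*24) = 544*(-360 + 12/7) = 544*(-2508/7) = -1364352/7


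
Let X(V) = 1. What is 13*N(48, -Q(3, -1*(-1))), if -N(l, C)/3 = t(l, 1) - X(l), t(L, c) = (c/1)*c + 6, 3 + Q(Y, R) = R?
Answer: -234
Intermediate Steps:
Q(Y, R) = -3 + R
t(L, c) = 6 + c² (t(L, c) = (c*1)*c + 6 = c*c + 6 = c² + 6 = 6 + c²)
N(l, C) = -18 (N(l, C) = -3*((6 + 1²) - 1*1) = -3*((6 + 1) - 1) = -3*(7 - 1) = -3*6 = -18)
13*N(48, -Q(3, -1*(-1))) = 13*(-18) = -234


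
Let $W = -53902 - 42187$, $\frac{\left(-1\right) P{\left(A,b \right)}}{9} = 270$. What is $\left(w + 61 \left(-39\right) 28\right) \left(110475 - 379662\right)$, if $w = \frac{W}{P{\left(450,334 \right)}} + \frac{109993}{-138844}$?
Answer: $\frac{1007710949984434153}{56231820} \approx 1.7921 \cdot 10^{10}$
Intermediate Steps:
$P{\left(A,b \right)} = -2430$ ($P{\left(A,b \right)} = \left(-9\right) 270 = -2430$)
$W = -96089$
$w = \frac{6537049063}{168695460}$ ($w = - \frac{96089}{-2430} + \frac{109993}{-138844} = \left(-96089\right) \left(- \frac{1}{2430}\right) + 109993 \left(- \frac{1}{138844}\right) = \frac{96089}{2430} - \frac{109993}{138844} = \frac{6537049063}{168695460} \approx 38.751$)
$\left(w + 61 \left(-39\right) 28\right) \left(110475 - 379662\right) = \left(\frac{6537049063}{168695460} + 61 \left(-39\right) 28\right) \left(110475 - 379662\right) = \left(\frac{6537049063}{168695460} - 66612\right) \left(-269187\right) = \left(- \frac{11230604932457}{168695460}\right) \left(-269187\right) = \frac{1007710949984434153}{56231820}$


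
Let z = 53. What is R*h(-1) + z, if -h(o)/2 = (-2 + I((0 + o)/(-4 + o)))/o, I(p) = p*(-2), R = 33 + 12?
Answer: -163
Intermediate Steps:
R = 45
I(p) = -2*p
h(o) = -2*(-2 - 2*o/(-4 + o))/o (h(o) = -2*(-2 - 2*(0 + o)/(-4 + o))/o = -2*(-2 - 2*o/(-4 + o))/o)
R*h(-1) + z = 45*(8*(-2 - 1)/(-1*(-4 - 1))) + 53 = 45*(8*(-1)*(-3)/(-5)) + 53 = 45*(8*(-1)*(-⅕)*(-3)) + 53 = 45*(-24/5) + 53 = -216 + 53 = -163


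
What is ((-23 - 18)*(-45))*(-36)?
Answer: -66420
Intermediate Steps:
((-23 - 18)*(-45))*(-36) = -41*(-45)*(-36) = 1845*(-36) = -66420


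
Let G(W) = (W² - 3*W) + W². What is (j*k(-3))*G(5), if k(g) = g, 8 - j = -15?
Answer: -2415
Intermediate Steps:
j = 23 (j = 8 - 1*(-15) = 8 + 15 = 23)
G(W) = -3*W + 2*W²
(j*k(-3))*G(5) = (23*(-3))*(5*(-3 + 2*5)) = -345*(-3 + 10) = -345*7 = -69*35 = -2415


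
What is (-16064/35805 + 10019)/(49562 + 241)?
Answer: 358714231/1783196415 ≈ 0.20116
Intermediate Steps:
(-16064/35805 + 10019)/(49562 + 241) = (-16064*1/35805 + 10019)/49803 = (-16064/35805 + 10019)*(1/49803) = (358714231/35805)*(1/49803) = 358714231/1783196415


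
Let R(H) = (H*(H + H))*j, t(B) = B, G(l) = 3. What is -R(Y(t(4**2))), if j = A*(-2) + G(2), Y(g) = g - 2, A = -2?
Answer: -2744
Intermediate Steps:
Y(g) = -2 + g
j = 7 (j = -2*(-2) + 3 = 4 + 3 = 7)
R(H) = 14*H**2 (R(H) = (H*(H + H))*7 = (H*(2*H))*7 = (2*H**2)*7 = 14*H**2)
-R(Y(t(4**2))) = -14*(-2 + 4**2)**2 = -14*(-2 + 16)**2 = -14*14**2 = -14*196 = -1*2744 = -2744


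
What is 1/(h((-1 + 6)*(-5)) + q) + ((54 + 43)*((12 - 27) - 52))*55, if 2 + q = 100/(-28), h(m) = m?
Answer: -76493237/214 ≈ -3.5745e+5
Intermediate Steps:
q = -39/7 (q = -2 + 100/(-28) = -2 + 100*(-1/28) = -2 - 25/7 = -39/7 ≈ -5.5714)
1/(h((-1 + 6)*(-5)) + q) + ((54 + 43)*((12 - 27) - 52))*55 = 1/((-1 + 6)*(-5) - 39/7) + ((54 + 43)*((12 - 27) - 52))*55 = 1/(5*(-5) - 39/7) + (97*(-15 - 52))*55 = 1/(-25 - 39/7) + (97*(-67))*55 = 1/(-214/7) - 6499*55 = -7/214 - 357445 = -76493237/214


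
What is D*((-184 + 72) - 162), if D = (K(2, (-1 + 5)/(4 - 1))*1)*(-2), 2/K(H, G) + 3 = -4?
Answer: -1096/7 ≈ -156.57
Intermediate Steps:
K(H, G) = -2/7 (K(H, G) = 2/(-3 - 4) = 2/(-7) = 2*(-⅐) = -2/7)
D = 4/7 (D = -2/7*1*(-2) = -2/7*(-2) = 4/7 ≈ 0.57143)
D*((-184 + 72) - 162) = 4*((-184 + 72) - 162)/7 = 4*(-112 - 162)/7 = (4/7)*(-274) = -1096/7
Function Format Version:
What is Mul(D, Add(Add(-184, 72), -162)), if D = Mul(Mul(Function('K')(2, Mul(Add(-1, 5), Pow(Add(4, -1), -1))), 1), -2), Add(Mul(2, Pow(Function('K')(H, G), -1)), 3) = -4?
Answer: Rational(-1096, 7) ≈ -156.57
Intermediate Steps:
Function('K')(H, G) = Rational(-2, 7) (Function('K')(H, G) = Mul(2, Pow(Add(-3, -4), -1)) = Mul(2, Pow(-7, -1)) = Mul(2, Rational(-1, 7)) = Rational(-2, 7))
D = Rational(4, 7) (D = Mul(Mul(Rational(-2, 7), 1), -2) = Mul(Rational(-2, 7), -2) = Rational(4, 7) ≈ 0.57143)
Mul(D, Add(Add(-184, 72), -162)) = Mul(Rational(4, 7), Add(Add(-184, 72), -162)) = Mul(Rational(4, 7), Add(-112, -162)) = Mul(Rational(4, 7), -274) = Rational(-1096, 7)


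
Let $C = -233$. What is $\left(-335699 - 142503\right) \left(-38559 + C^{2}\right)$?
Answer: $-7522117460$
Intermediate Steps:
$\left(-335699 - 142503\right) \left(-38559 + C^{2}\right) = \left(-335699 - 142503\right) \left(-38559 + \left(-233\right)^{2}\right) = - 478202 \left(-38559 + 54289\right) = \left(-478202\right) 15730 = -7522117460$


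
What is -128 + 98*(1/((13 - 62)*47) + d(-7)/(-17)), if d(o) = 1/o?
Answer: -101648/799 ≈ -127.22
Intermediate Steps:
-128 + 98*(1/((13 - 62)*47) + d(-7)/(-17)) = -128 + 98*(1/((13 - 62)*47) + 1/(-7*(-17))) = -128 + 98*((1/47)/(-49) - ⅐*(-1/17)) = -128 + 98*(-1/49*1/47 + 1/119) = -128 + 98*(-1/2303 + 1/119) = -128 + 98*(312/39151) = -128 + 624/799 = -101648/799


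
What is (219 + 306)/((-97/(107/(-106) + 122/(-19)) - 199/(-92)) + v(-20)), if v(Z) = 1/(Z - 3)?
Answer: 722809500/20891111 ≈ 34.599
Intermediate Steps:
v(Z) = 1/(-3 + Z)
(219 + 306)/((-97/(107/(-106) + 122/(-19)) - 199/(-92)) + v(-20)) = (219 + 306)/((-97/(107/(-106) + 122/(-19)) - 199/(-92)) + 1/(-3 - 20)) = 525/((-97/(107*(-1/106) + 122*(-1/19)) - 199*(-1/92)) + 1/(-23)) = 525/((-97/(-107/106 - 122/19) + 199/92) - 1/23) = 525/((-97/(-14965/2014) + 199/92) - 1/23) = 525/((-97*(-2014/14965) + 199/92) - 1/23) = 525/((195358/14965 + 199/92) - 1/23) = 525/(20950971/1376780 - 1/23) = 525/(20891111/1376780) = 525*(1376780/20891111) = 722809500/20891111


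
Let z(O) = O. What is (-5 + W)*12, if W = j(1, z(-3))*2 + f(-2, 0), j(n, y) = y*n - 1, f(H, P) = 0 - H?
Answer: -132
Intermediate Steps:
f(H, P) = -H
j(n, y) = -1 + n*y (j(n, y) = n*y - 1 = -1 + n*y)
W = -6 (W = (-1 + 1*(-3))*2 - 1*(-2) = (-1 - 3)*2 + 2 = -4*2 + 2 = -8 + 2 = -6)
(-5 + W)*12 = (-5 - 6)*12 = -11*12 = -132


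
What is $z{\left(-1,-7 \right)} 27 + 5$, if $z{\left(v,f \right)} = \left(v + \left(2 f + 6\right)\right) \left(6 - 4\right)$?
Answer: $-481$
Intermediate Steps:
$z{\left(v,f \right)} = 12 + 2 v + 4 f$ ($z{\left(v,f \right)} = \left(v + \left(6 + 2 f\right)\right) 2 = \left(6 + v + 2 f\right) 2 = 12 + 2 v + 4 f$)
$z{\left(-1,-7 \right)} 27 + 5 = \left(12 + 2 \left(-1\right) + 4 \left(-7\right)\right) 27 + 5 = \left(12 - 2 - 28\right) 27 + 5 = \left(-18\right) 27 + 5 = -486 + 5 = -481$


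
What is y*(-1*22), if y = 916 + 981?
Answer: -41734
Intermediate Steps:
y = 1897
y*(-1*22) = 1897*(-1*22) = 1897*(-22) = -41734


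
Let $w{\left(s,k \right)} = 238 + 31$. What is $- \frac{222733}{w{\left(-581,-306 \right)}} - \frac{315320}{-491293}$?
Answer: $- \frac{109342342689}{132157817} \approx -827.36$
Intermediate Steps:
$w{\left(s,k \right)} = 269$
$- \frac{222733}{w{\left(-581,-306 \right)}} - \frac{315320}{-491293} = - \frac{222733}{269} - \frac{315320}{-491293} = \left(-222733\right) \frac{1}{269} - - \frac{315320}{491293} = - \frac{222733}{269} + \frac{315320}{491293} = - \frac{109342342689}{132157817}$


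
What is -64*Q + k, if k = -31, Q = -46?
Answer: 2913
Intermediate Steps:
-64*Q + k = -64*(-46) - 31 = 2944 - 31 = 2913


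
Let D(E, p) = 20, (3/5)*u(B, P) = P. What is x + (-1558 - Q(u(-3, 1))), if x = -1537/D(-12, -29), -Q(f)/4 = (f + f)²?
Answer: -286273/180 ≈ -1590.4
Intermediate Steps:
u(B, P) = 5*P/3
Q(f) = -16*f² (Q(f) = -4*(f + f)² = -4*4*f² = -16*f²)
x = -1537/20 ≈ -76.850
x + (-1558 - Q(u(-3, 1))) = -1537/20 + (-1558 - (-16)*((5/3)*1)²) = -1537/20 + (-1558 - (-16)*(5/3)²) = -1537/20 + (-1558 - (-16)*25/9) = -1537/20 + (-1558 - 1*(-400/9)) = -1537/20 + (-1558 + 400/9) = -1537/20 - 13622/9 = -286273/180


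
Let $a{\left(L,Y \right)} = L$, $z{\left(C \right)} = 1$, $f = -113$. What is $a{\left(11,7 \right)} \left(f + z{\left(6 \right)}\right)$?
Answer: $-1232$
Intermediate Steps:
$a{\left(11,7 \right)} \left(f + z{\left(6 \right)}\right) = 11 \left(-113 + 1\right) = 11 \left(-112\right) = -1232$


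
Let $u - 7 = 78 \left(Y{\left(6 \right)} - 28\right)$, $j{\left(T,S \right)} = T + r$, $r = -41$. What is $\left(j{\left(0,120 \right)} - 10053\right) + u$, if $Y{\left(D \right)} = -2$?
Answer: $-12427$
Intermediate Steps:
$j{\left(T,S \right)} = -41 + T$ ($j{\left(T,S \right)} = T - 41 = -41 + T$)
$u = -2333$ ($u = 7 + 78 \left(-2 - 28\right) = 7 + 78 \left(-30\right) = 7 - 2340 = -2333$)
$\left(j{\left(0,120 \right)} - 10053\right) + u = \left(\left(-41 + 0\right) - 10053\right) - 2333 = \left(-41 - 10053\right) - 2333 = -10094 - 2333 = -12427$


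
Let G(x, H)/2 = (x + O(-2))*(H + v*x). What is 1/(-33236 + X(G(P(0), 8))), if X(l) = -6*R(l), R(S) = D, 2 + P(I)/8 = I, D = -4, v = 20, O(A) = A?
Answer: -1/33212 ≈ -3.0110e-5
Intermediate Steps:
P(I) = -16 + 8*I
R(S) = -4
G(x, H) = 2*(-2 + x)*(H + 20*x) (G(x, H) = 2*((x - 2)*(H + 20*x)) = 2*((-2 + x)*(H + 20*x)) = 2*(-2 + x)*(H + 20*x))
X(l) = 24 (X(l) = -6*(-4) = 24)
1/(-33236 + X(G(P(0), 8))) = 1/(-33236 + 24) = 1/(-33212) = -1/33212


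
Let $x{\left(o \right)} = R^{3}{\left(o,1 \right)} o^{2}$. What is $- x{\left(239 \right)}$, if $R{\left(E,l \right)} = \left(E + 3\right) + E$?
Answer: $-6356689978561$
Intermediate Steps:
$R{\left(E,l \right)} = 3 + 2 E$ ($R{\left(E,l \right)} = \left(3 + E\right) + E = 3 + 2 E$)
$x{\left(o \right)} = o^{2} \left(3 + 2 o\right)^{3}$ ($x{\left(o \right)} = \left(3 + 2 o\right)^{3} o^{2} = o^{2} \left(3 + 2 o\right)^{3}$)
$- x{\left(239 \right)} = - 239^{2} \left(3 + 2 \cdot 239\right)^{3} = - 57121 \left(3 + 478\right)^{3} = - 57121 \cdot 481^{3} = - 57121 \cdot 111284641 = \left(-1\right) 6356689978561 = -6356689978561$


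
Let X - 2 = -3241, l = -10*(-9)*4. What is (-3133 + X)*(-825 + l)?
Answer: 2962980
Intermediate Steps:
l = 360 (l = 90*4 = 360)
X = -3239 (X = 2 - 3241 = -3239)
(-3133 + X)*(-825 + l) = (-3133 - 3239)*(-825 + 360) = -6372*(-465) = 2962980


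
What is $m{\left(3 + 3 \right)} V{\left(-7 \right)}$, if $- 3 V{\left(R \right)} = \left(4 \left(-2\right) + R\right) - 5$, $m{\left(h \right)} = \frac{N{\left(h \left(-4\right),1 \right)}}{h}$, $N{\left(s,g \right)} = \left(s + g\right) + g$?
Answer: $- \frac{220}{9} \approx -24.444$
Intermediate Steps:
$N{\left(s,g \right)} = s + 2 g$ ($N{\left(s,g \right)} = \left(g + s\right) + g = s + 2 g$)
$m{\left(h \right)} = \frac{2 - 4 h}{h}$ ($m{\left(h \right)} = \frac{h \left(-4\right) + 2 \cdot 1}{h} = \frac{- 4 h + 2}{h} = \frac{2 - 4 h}{h}$)
$V{\left(R \right)} = \frac{13}{3} - \frac{R}{3}$ ($V{\left(R \right)} = - \frac{\left(4 \left(-2\right) + R\right) - 5}{3} = - \frac{\left(-8 + R\right) - 5}{3} = - \frac{-13 + R}{3} = \frac{13}{3} - \frac{R}{3}$)
$m{\left(3 + 3 \right)} V{\left(-7 \right)} = \left(-4 + \frac{2}{3 + 3}\right) \left(\frac{13}{3} - - \frac{7}{3}\right) = \left(-4 + \frac{2}{6}\right) \left(\frac{13}{3} + \frac{7}{3}\right) = \left(-4 + 2 \cdot \frac{1}{6}\right) \frac{20}{3} = \left(-4 + \frac{1}{3}\right) \frac{20}{3} = \left(- \frac{11}{3}\right) \frac{20}{3} = - \frac{220}{9}$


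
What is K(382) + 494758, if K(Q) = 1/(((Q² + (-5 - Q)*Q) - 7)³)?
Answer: 3485452462979453/7044762213 ≈ 4.9476e+5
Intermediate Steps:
K(Q) = (-7 + Q² + Q*(-5 - Q))⁻³ (K(Q) = 1/(((Q² + Q*(-5 - Q)) - 7)³) = 1/((-7 + Q² + Q*(-5 - Q))³) = (-7 + Q² + Q*(-5 - Q))⁻³)
K(382) + 494758 = -1/(7 + 5*382)³ + 494758 = -1/(7 + 1910)³ + 494758 = -1/1917³ + 494758 = -1*1/7044762213 + 494758 = -1/7044762213 + 494758 = 3485452462979453/7044762213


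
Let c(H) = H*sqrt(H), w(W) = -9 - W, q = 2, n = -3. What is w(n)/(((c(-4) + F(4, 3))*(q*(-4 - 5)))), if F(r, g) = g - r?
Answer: -1/195 + 8*I/195 ≈ -0.0051282 + 0.041026*I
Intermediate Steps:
c(H) = H**(3/2)
w(n)/(((c(-4) + F(4, 3))*(q*(-4 - 5)))) = (-9 - 1*(-3))/((((-4)**(3/2) + (3 - 1*4))*(2*(-4 - 5)))) = (-9 + 3)/(((-8*I + (3 - 4))*(2*(-9)))) = -6*(-1/(18*(-8*I - 1))) = -(1/195 - 8*I/195) = -6*(18 - 144*I)/21060 = -(18 - 144*I)/3510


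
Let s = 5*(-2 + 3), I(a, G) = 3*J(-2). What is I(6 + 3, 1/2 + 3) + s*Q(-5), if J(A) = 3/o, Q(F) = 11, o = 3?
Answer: 58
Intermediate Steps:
J(A) = 1 (J(A) = 3/3 = 3*(⅓) = 1)
I(a, G) = 3 (I(a, G) = 3*1 = 3)
s = 5 (s = 5*1 = 5)
I(6 + 3, 1/2 + 3) + s*Q(-5) = 3 + 5*11 = 3 + 55 = 58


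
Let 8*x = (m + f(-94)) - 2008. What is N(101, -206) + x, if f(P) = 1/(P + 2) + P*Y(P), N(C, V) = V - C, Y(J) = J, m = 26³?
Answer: 2019215/736 ≈ 2743.5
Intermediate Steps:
m = 17576
f(P) = P² + 1/(2 + P) (f(P) = 1/(P + 2) + P*P = 1/(2 + P) + P² = P² + 1/(2 + P))
x = 2245167/736 (x = ((17576 + (1 + (-94)³ + 2*(-94)²)/(2 - 94)) - 2008)/8 = ((17576 + (1 - 830584 + 2*8836)/(-92)) - 2008)/8 = ((17576 - (1 - 830584 + 17672)/92) - 2008)/8 = ((17576 - 1/92*(-812911)) - 2008)/8 = ((17576 + 812911/92) - 2008)/8 = (2429903/92 - 2008)/8 = (⅛)*(2245167/92) = 2245167/736 ≈ 3050.5)
N(101, -206) + x = (-206 - 1*101) + 2245167/736 = (-206 - 101) + 2245167/736 = -307 + 2245167/736 = 2019215/736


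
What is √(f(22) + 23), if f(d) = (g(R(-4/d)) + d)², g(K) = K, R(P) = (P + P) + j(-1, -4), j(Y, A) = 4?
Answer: √82307/11 ≈ 26.081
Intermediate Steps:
R(P) = 4 + 2*P (R(P) = (P + P) + 4 = 2*P + 4 = 4 + 2*P)
f(d) = (4 + d - 8/d)² (f(d) = ((4 + 2*(-4/d)) + d)² = ((4 - 8/d) + d)² = (4 + d - 8/d)²)
√(f(22) + 23) = √((-8 + 22² + 4*22)²/22² + 23) = √((-8 + 484 + 88)²/484 + 23) = √((1/484)*564² + 23) = √((1/484)*318096 + 23) = √(79524/121 + 23) = √(82307/121) = √82307/11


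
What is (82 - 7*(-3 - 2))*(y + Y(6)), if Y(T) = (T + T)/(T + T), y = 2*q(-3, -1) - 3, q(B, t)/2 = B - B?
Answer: -234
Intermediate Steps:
q(B, t) = 0 (q(B, t) = 2*(B - B) = 2*0 = 0)
y = -3 (y = 2*0 - 3 = 0 - 3 = -3)
Y(T) = 1 (Y(T) = (2*T)/((2*T)) = (2*T)*(1/(2*T)) = 1)
(82 - 7*(-3 - 2))*(y + Y(6)) = (82 - 7*(-3 - 2))*(-3 + 1) = (82 - 7*(-5))*(-2) = (82 + 35)*(-2) = 117*(-2) = -234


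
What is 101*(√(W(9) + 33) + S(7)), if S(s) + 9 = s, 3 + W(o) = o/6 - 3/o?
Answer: -202 + 101*√1122/6 ≈ 361.85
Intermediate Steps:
W(o) = -3 - 3/o + o/6 (W(o) = -3 + (o/6 - 3/o) = -3 + (-3/o + o/6) = -3 - 3/o + o/6)
S(s) = -9 + s
101*(√(W(9) + 33) + S(7)) = 101*(√((-3 - 3/9 + (⅙)*9) + 33) + (-9 + 7)) = 101*(√((-3 - 3*⅑ + 3/2) + 33) - 2) = 101*(√((-3 - ⅓ + 3/2) + 33) - 2) = 101*(√(-11/6 + 33) - 2) = 101*(√(187/6) - 2) = 101*(√1122/6 - 2) = 101*(-2 + √1122/6) = -202 + 101*√1122/6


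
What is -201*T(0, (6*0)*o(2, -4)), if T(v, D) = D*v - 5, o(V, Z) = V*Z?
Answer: 1005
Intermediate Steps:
T(v, D) = -5 + D*v
-201*T(0, (6*0)*o(2, -4)) = -201*(-5 + ((6*0)*(2*(-4)))*0) = -201*(-5 + (0*(-8))*0) = -201*(-5 + 0*0) = -201*(-5 + 0) = -201*(-5) = 1005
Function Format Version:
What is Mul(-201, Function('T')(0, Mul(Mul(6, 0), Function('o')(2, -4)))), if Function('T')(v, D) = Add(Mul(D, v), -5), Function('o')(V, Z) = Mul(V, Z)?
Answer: 1005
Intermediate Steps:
Function('T')(v, D) = Add(-5, Mul(D, v))
Mul(-201, Function('T')(0, Mul(Mul(6, 0), Function('o')(2, -4)))) = Mul(-201, Add(-5, Mul(Mul(Mul(6, 0), Mul(2, -4)), 0))) = Mul(-201, Add(-5, Mul(Mul(0, -8), 0))) = Mul(-201, Add(-5, Mul(0, 0))) = Mul(-201, Add(-5, 0)) = Mul(-201, -5) = 1005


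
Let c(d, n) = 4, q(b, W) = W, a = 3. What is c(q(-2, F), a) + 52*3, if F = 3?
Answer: 160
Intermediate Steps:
c(q(-2, F), a) + 52*3 = 4 + 52*3 = 4 + 156 = 160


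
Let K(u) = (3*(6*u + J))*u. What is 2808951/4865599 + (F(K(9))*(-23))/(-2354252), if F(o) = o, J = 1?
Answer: 6779163043497/11454846176948 ≈ 0.59182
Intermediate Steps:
K(u) = u*(3 + 18*u) (K(u) = (3*(6*u + 1))*u = (3*(1 + 6*u))*u = (3 + 18*u)*u = u*(3 + 18*u))
2808951/4865599 + (F(K(9))*(-23))/(-2354252) = 2808951/4865599 + ((3*9*(1 + 6*9))*(-23))/(-2354252) = 2808951*(1/4865599) + ((3*9*(1 + 54))*(-23))*(-1/2354252) = 2808951/4865599 + ((3*9*55)*(-23))*(-1/2354252) = 2808951/4865599 + (1485*(-23))*(-1/2354252) = 2808951/4865599 - 34155*(-1/2354252) = 2808951/4865599 + 34155/2354252 = 6779163043497/11454846176948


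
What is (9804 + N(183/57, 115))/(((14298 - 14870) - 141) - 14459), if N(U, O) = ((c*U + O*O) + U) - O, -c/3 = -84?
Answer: -450799/288268 ≈ -1.5638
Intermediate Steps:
c = 252 (c = -3*(-84) = 252)
N(U, O) = O² - O + 253*U (N(U, O) = ((252*U + O*O) + U) - O = ((252*U + O²) + U) - O = ((O² + 252*U) + U) - O = (O² + 253*U) - O = O² - O + 253*U)
(9804 + N(183/57, 115))/(((14298 - 14870) - 141) - 14459) = (9804 + (115² - 1*115 + 253*(183/57)))/(((14298 - 14870) - 141) - 14459) = (9804 + (13225 - 115 + 253*(183*(1/57))))/((-572 - 141) - 14459) = (9804 + (13225 - 115 + 253*(61/19)))/(-713 - 14459) = (9804 + (13225 - 115 + 15433/19))/(-15172) = (9804 + 264523/19)*(-1/15172) = (450799/19)*(-1/15172) = -450799/288268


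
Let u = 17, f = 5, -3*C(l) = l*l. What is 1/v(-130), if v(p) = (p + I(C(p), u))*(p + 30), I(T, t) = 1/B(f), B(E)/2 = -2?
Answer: 1/13025 ≈ 7.6775e-5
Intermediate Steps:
C(l) = -l**2/3 (C(l) = -l*l/3 = -l**2/3)
B(E) = -4 (B(E) = 2*(-2) = -4)
I(T, t) = -1/4 (I(T, t) = 1/(-4) = -1/4)
v(p) = (30 + p)*(-1/4 + p) (v(p) = (p - 1/4)*(p + 30) = (-1/4 + p)*(30 + p) = (30 + p)*(-1/4 + p))
1/v(-130) = 1/(-15/2 + (-130)**2 + (119/4)*(-130)) = 1/(-15/2 + 16900 - 7735/2) = 1/13025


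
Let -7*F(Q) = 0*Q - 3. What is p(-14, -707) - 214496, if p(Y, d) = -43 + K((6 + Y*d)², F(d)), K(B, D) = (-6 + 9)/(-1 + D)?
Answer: -858177/4 ≈ -2.1454e+5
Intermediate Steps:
F(Q) = 3/7 (F(Q) = -(0*Q - 3)/7 = -(0 - 3)/7 = -⅐*(-3) = 3/7)
K(B, D) = 3/(-1 + D)
p(Y, d) = -193/4 (p(Y, d) = -43 + 3/(-1 + 3/7) = -43 + 3/(-4/7) = -43 + 3*(-7/4) = -43 - 21/4 = -193/4)
p(-14, -707) - 214496 = -193/4 - 214496 = -858177/4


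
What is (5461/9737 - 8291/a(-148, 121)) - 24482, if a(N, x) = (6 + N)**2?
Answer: -4806689816239/196336868 ≈ -24482.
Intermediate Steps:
(5461/9737 - 8291/a(-148, 121)) - 24482 = (5461/9737 - 8291/(6 - 148)**2) - 24482 = (5461*(1/9737) - 8291/((-142)**2)) - 24482 = (5461/9737 - 8291/20164) - 24482 = 29386137/196336868 - 24482 = -4806689816239/196336868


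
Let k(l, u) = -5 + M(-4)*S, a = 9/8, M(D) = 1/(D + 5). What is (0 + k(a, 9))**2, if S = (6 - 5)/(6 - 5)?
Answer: 16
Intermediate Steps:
S = 1 (S = 1/1 = 1*1 = 1)
M(D) = 1/(5 + D)
a = 9/8 (a = 9*(1/8) = 9/8 ≈ 1.1250)
k(l, u) = -4 (k(l, u) = -5 + 1/(5 - 4) = -5 + 1/1 = -5 + 1*1 = -5 + 1 = -4)
(0 + k(a, 9))**2 = (0 - 4)**2 = (-4)**2 = 16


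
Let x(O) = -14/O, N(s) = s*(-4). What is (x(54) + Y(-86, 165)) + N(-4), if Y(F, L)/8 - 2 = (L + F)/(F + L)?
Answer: 1073/27 ≈ 39.741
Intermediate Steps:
N(s) = -4*s
Y(F, L) = 24 (Y(F, L) = 16 + 8*((L + F)/(F + L)) = 16 + 8*((F + L)/(F + L)) = 16 + 8*1 = 16 + 8 = 24)
(x(54) + Y(-86, 165)) + N(-4) = (-14/54 + 24) - 4*(-4) = (-14*1/54 + 24) + 16 = (-7/27 + 24) + 16 = 641/27 + 16 = 1073/27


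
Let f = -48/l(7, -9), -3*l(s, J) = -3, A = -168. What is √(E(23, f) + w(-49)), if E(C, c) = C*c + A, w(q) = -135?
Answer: I*√1407 ≈ 37.51*I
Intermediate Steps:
l(s, J) = 1 (l(s, J) = -⅓*(-3) = 1)
f = -48 (f = -48/1 = -48*1 = -48)
E(C, c) = -168 + C*c (E(C, c) = C*c - 168 = -168 + C*c)
√(E(23, f) + w(-49)) = √((-168 + 23*(-48)) - 135) = √((-168 - 1104) - 135) = √(-1272 - 135) = √(-1407) = I*√1407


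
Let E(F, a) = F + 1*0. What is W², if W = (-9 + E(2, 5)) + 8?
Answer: 1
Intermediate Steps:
E(F, a) = F (E(F, a) = F + 0 = F)
W = 1 (W = (-9 + 2) + 8 = -7 + 8 = 1)
W² = 1² = 1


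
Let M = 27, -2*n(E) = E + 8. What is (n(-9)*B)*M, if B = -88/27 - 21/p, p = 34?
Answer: -3559/68 ≈ -52.338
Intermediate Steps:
n(E) = -4 - E/2 (n(E) = -(E + 8)/2 = -(8 + E)/2 = -4 - E/2)
B = -3559/918 (B = -88/27 - 21/34 = -3559/918 ≈ -3.8769)
(n(-9)*B)*M = ((-4 - 1/2*(-9))*(-3559/918))*27 = ((-4 + 9/2)*(-3559/918))*27 = ((1/2)*(-3559/918))*27 = -3559/1836*27 = -3559/68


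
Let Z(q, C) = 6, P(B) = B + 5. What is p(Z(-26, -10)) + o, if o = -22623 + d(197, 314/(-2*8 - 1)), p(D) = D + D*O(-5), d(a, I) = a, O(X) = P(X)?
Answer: -22420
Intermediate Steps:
P(B) = 5 + B
O(X) = 5 + X
p(D) = D (p(D) = D + D*(5 - 5) = D + D*0 = D + 0 = D)
o = -22426 (o = -22623 + 197 = -22426)
p(Z(-26, -10)) + o = 6 - 22426 = -22420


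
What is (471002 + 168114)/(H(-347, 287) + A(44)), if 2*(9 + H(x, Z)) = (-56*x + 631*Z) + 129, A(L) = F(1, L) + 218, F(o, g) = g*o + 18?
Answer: 159779/25150 ≈ 6.3530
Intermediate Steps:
F(o, g) = 18 + g*o
A(L) = 236 + L (A(L) = (18 + L*1) + 218 = (18 + L) + 218 = 236 + L)
H(x, Z) = 111/2 - 28*x + 631*Z/2 (H(x, Z) = -9 + ((-56*x + 631*Z) + 129)/2 = -9 + (129 - 56*x + 631*Z)/2 = -9 + (129/2 - 28*x + 631*Z/2) = 111/2 - 28*x + 631*Z/2)
(471002 + 168114)/(H(-347, 287) + A(44)) = (471002 + 168114)/((111/2 - 28*(-347) + (631/2)*287) + (236 + 44)) = 639116/((111/2 + 9716 + 181097/2) + 280) = 639116/(100320 + 280) = 639116/100600 = 639116*(1/100600) = 159779/25150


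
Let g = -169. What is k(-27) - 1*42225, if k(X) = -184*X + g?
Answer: -37426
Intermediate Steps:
k(X) = -169 - 184*X (k(X) = -184*X - 169 = -169 - 184*X)
k(-27) - 1*42225 = (-169 - 184*(-27)) - 1*42225 = (-169 + 4968) - 42225 = 4799 - 42225 = -37426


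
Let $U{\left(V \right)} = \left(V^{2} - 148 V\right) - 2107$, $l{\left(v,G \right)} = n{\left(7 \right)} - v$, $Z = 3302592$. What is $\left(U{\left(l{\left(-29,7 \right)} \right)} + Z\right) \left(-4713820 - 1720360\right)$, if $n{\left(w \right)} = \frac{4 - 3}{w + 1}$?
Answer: $- \frac{339418207010065}{16} \approx -2.1214 \cdot 10^{13}$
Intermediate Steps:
$n{\left(w \right)} = \frac{1}{1 + w}$ ($n{\left(w \right)} = 1 \frac{1}{1 + w} = \frac{1}{1 + w}$)
$l{\left(v,G \right)} = \frac{1}{8} - v$ ($l{\left(v,G \right)} = \frac{1}{1 + 7} - v = \frac{1}{8} - v$)
$U{\left(V \right)} = -2107 + V^{2} - 148 V$
$\left(U{\left(l{\left(-29,7 \right)} \right)} + Z\right) \left(-4713820 - 1720360\right) = \left(\left(-2107 + \left(\frac{1}{8} - -29\right)^{2} - 148 \left(\frac{1}{8} - -29\right)\right) + 3302592\right) \left(-4713820 - 1720360\right) = \left(\left(-2107 + \left(\frac{1}{8} + 29\right)^{2} - 148 \left(\frac{1}{8} + 29\right)\right) + 3302592\right) \left(-6434180\right) = \left(\left(-2107 + \left(\frac{233}{8}\right)^{2} - \frac{8621}{2}\right) + 3302592\right) \left(-6434180\right) = \left(\left(-2107 + \frac{54289}{64} - \frac{8621}{2}\right) + 3302592\right) \left(-6434180\right) = \left(- \frac{356431}{64} + 3302592\right) \left(-6434180\right) = \frac{211009457}{64} \left(-6434180\right) = - \frac{339418207010065}{16}$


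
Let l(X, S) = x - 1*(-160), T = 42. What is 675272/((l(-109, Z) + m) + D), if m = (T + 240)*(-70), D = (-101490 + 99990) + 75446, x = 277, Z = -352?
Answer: 675272/54643 ≈ 12.358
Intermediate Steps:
D = 73946 (D = -1500 + 75446 = 73946)
l(X, S) = 437 (l(X, S) = 277 - 1*(-160) = 277 + 160 = 437)
m = -19740 (m = (42 + 240)*(-70) = 282*(-70) = -19740)
675272/((l(-109, Z) + m) + D) = 675272/((437 - 19740) + 73946) = 675272/(-19303 + 73946) = 675272/54643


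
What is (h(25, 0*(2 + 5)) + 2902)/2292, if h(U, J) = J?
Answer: 1451/1146 ≈ 1.2661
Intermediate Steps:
(h(25, 0*(2 + 5)) + 2902)/2292 = (0*(2 + 5) + 2902)/2292 = (0*7 + 2902)*(1/2292) = (0 + 2902)*(1/2292) = 2902*(1/2292) = 1451/1146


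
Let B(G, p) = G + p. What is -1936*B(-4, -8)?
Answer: 23232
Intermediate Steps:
-1936*B(-4, -8) = -1936*(-4 - 8) = -1936*(-12) = -1*(-23232) = 23232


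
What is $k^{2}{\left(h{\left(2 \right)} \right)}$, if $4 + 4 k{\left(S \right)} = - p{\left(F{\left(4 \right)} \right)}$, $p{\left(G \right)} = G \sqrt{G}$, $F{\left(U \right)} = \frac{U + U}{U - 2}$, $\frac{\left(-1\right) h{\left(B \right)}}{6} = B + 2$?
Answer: $9$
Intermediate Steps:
$h{\left(B \right)} = -12 - 6 B$ ($h{\left(B \right)} = - 6 \left(B + 2\right) = - 6 \left(2 + B\right) = -12 - 6 B$)
$F{\left(U \right)} = \frac{2 U}{-2 + U}$
$p{\left(G \right)} = G^{\frac{3}{2}}$
$k{\left(S \right)} = -3$ ($k{\left(S \right)} = -1 + \frac{\left(-1\right) \left(2 \cdot 4 \frac{1}{-2 + 4}\right)^{\frac{3}{2}}}{4} = -1 + \frac{\left(-1\right) \left(2 \cdot 4 \cdot \frac{1}{2}\right)^{\frac{3}{2}}}{4} = -1 + \frac{\left(-1\right) 4^{\frac{3}{2}}}{4} = -1 + \frac{\left(-1\right) 8}{4} = -1 + \frac{1}{4} \left(-8\right) = -1 - 2 = -3$)
$k^{2}{\left(h{\left(2 \right)} \right)} = \left(-3\right)^{2} = 9$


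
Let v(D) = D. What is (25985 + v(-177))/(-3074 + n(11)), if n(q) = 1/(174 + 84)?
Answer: -6658464/793091 ≈ -8.3956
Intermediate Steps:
n(q) = 1/258
(25985 + v(-177))/(-3074 + n(11)) = (25985 - 177)/(-3074 + 1/258) = 25808/(-793091/258) = 25808*(-258/793091) = -6658464/793091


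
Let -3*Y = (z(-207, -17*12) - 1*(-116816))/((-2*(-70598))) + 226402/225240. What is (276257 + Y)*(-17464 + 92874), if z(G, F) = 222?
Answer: 24845082945315021131/1192612014 ≈ 2.0832e+10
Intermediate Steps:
Y = -7291086989/11926120140 (Y = -((222 - 1*(-116816))/((-2*(-70598))) + 226402/225240)/3 = -((222 + 116816)/141196 + 226402*(1/225240))/3 = -(117038*(1/141196) + 113201/112620)/3 = -(58519/70598 + 113201/112620)/3 = -⅓*7291086989/3975373380 = -7291086989/11926120140 ≈ -0.61135)
(276257 + Y)*(-17464 + 92874) = (276257 - 7291086989/11926120140)*(-17464 + 92874) = (3294666880428991/11926120140)*75410 = 24845082945315021131/1192612014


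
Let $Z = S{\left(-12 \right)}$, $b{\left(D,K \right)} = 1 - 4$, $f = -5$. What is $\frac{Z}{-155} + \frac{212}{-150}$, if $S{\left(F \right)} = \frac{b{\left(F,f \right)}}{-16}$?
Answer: $- \frac{52621}{37200} \approx -1.4145$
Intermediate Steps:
$b{\left(D,K \right)} = -3$ ($b{\left(D,K \right)} = 1 - 4 = -3$)
$S{\left(F \right)} = \frac{3}{16}$ ($S{\left(F \right)} = - \frac{3}{-16} = \left(-3\right) \left(- \frac{1}{16}\right) = \frac{3}{16}$)
$Z = \frac{3}{16} \approx 0.1875$
$\frac{Z}{-155} + \frac{212}{-150} = \frac{3}{16 \left(-155\right)} + \frac{212}{-150} = \frac{3}{16} \left(- \frac{1}{155}\right) + 212 \left(- \frac{1}{150}\right) = - \frac{3}{2480} - \frac{106}{75} = - \frac{52621}{37200}$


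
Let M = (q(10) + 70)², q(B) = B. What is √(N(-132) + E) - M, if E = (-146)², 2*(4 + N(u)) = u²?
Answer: -6400 + 6*√834 ≈ -6226.7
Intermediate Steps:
N(u) = -4 + u²/2
E = 21316
M = 6400 (M = (10 + 70)² = 80² = 6400)
√(N(-132) + E) - M = √((-4 + (½)*(-132)²) + 21316) - 1*6400 = √((-4 + (½)*17424) + 21316) - 6400 = √((-4 + 8712) + 21316) - 6400 = √(8708 + 21316) - 6400 = √30024 - 6400 = 6*√834 - 6400 = -6400 + 6*√834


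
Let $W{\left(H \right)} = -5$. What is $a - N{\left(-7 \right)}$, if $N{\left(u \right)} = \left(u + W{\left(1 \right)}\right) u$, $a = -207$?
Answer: $-291$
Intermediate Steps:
$N{\left(u \right)} = u \left(-5 + u\right)$ ($N{\left(u \right)} = \left(u - 5\right) u = \left(-5 + u\right) u = u \left(-5 + u\right)$)
$a - N{\left(-7 \right)} = -207 - - 7 \left(-5 - 7\right) = -207 - \left(-7\right) \left(-12\right) = -207 - 84 = -291$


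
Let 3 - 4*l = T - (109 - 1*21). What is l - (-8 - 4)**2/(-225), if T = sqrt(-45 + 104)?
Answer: 2339/100 - sqrt(59)/4 ≈ 21.470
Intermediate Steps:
T = sqrt(59) ≈ 7.6811
l = 91/4 - sqrt(59)/4 (l = 3/4 - (sqrt(59) - (109 - 1*21))/4 = 3/4 - (sqrt(59) - (109 - 21))/4 = 3/4 - (sqrt(59) - 1*88)/4 = 3/4 - (sqrt(59) - 88)/4 = 3/4 - (-88 + sqrt(59))/4 = 3/4 + (22 - sqrt(59)/4) = 91/4 - sqrt(59)/4 ≈ 20.830)
l - (-8 - 4)**2/(-225) = (91/4 - sqrt(59)/4) - (-8 - 4)**2/(-225) = (91/4 - sqrt(59)/4) - (-12)**2*(-1)/225 = (91/4 - sqrt(59)/4) - 144*(-1)/225 = (91/4 - sqrt(59)/4) - 1*(-16/25) = (91/4 - sqrt(59)/4) + 16/25 = 2339/100 - sqrt(59)/4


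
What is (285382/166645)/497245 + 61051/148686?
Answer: 5058935439877327/12320626455315150 ≈ 0.41061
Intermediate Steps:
(285382/166645)/497245 + 61051/148686 = (285382*(1/166645))*(1/497245) + 61051*(1/148686) = (285382/166645)*(1/497245) + 61051/148686 = 285382/82863393025 + 61051/148686 = 5058935439877327/12320626455315150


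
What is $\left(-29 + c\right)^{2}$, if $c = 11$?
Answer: $324$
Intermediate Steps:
$\left(-29 + c\right)^{2} = \left(-29 + 11\right)^{2} = \left(-18\right)^{2} = 324$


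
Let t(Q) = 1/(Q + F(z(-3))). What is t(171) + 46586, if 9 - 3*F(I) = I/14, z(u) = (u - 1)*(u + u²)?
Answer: 56928099/1222 ≈ 46586.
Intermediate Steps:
z(u) = (-1 + u)*(u + u²)
F(I) = 3 - I/42 (F(I) = 3 - I/(3*14) = 3 - I/42)
t(Q) = 1/(25/7 + Q) (t(Q) = 1/(Q + (3 - ((-3)³ - 1*(-3))/42)) = 1/(Q + (3 - (-27 + 3)/42)) = 1/(Q + (3 - 1/42*(-24))) = 1/(Q + (3 + 4/7)) = 1/(Q + 25/7) = 1/(25/7 + Q))
t(171) + 46586 = 7/(25 + 7*171) + 46586 = 7/(25 + 1197) + 46586 = 7/1222 + 46586 = 56928099/1222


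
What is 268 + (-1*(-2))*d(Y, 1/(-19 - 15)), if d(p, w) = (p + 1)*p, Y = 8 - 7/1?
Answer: 272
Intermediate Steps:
Y = 1 (Y = 8 - 7 = 1)
d(p, w) = p*(1 + p) (d(p, w) = (1 + p)*p = p*(1 + p))
268 + (-1*(-2))*d(Y, 1/(-19 - 15)) = 268 + (-1*(-2))*(1*(1 + 1)) = 268 + 2*(1*2) = 268 + 2*2 = 268 + 4 = 272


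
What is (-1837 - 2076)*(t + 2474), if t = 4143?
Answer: -25892321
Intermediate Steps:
(-1837 - 2076)*(t + 2474) = (-1837 - 2076)*(4143 + 2474) = -3913*6617 = -25892321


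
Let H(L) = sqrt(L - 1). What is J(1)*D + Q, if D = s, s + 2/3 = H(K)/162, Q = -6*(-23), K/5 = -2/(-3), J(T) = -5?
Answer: 424/3 - 5*sqrt(21)/486 ≈ 141.29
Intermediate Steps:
K = 10/3 (K = 5*(-2/(-3)) = 5*(-2*(-1/3)) = 5*(2/3) = 10/3 ≈ 3.3333)
H(L) = sqrt(-1 + L)
Q = 138
s = -2/3 + sqrt(21)/486 (s = -2/3 + sqrt(-1 + 10/3)/162 = -2/3 + sqrt(7/3)*(1/162) = -2/3 + (sqrt(21)/3)*(1/162) = -2/3 + sqrt(21)/486 ≈ -0.65724)
D = -2/3 + sqrt(21)/486 ≈ -0.65724
J(1)*D + Q = -5*(-2/3 + sqrt(21)/486) + 138 = (10/3 - 5*sqrt(21)/486) + 138 = 424/3 - 5*sqrt(21)/486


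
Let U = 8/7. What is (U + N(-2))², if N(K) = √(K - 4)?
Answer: -230/49 + 16*I*√6/7 ≈ -4.6939 + 5.5988*I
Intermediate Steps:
N(K) = √(-4 + K)
U = 8/7 (U = 8*(⅐) = 8/7 ≈ 1.1429)
(U + N(-2))² = (8/7 + √(-4 - 2))² = (8/7 + √(-6))² = (8/7 + I*√6)²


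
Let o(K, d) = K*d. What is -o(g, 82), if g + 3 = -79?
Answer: 6724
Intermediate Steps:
g = -82 (g = -3 - 79 = -82)
-o(g, 82) = -(-82)*82 = -1*(-6724) = 6724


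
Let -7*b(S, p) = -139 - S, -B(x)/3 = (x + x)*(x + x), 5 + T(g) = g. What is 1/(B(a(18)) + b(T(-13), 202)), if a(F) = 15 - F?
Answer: -7/635 ≈ -0.011024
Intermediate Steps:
T(g) = -5 + g
B(x) = -12*x² (B(x) = -3*(x + x)*(x + x) = -3*2*x*2*x = -12*x²)
b(S, p) = 139/7 + S/7 (b(S, p) = -(-139 - S)/7 = 139/7 + S/7)
1/(B(a(18)) + b(T(-13), 202)) = 1/(-12*(15 - 1*18)² + (139/7 + (-5 - 13)/7)) = 1/(-12*(15 - 18)² + (139/7 + (⅐)*(-18))) = 1/(-12*(-3)² + (139/7 - 18/7)) = 1/(-12*9 + 121/7) = 1/(-108 + 121/7) = 1/(-635/7) = -7/635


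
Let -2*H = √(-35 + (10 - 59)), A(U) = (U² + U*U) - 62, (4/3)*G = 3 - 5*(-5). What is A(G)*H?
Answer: -820*I*√21 ≈ -3757.7*I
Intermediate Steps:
G = 21 (G = 3*(3 - 5*(-5))/4 = 3*(3 + 25)/4 = (¾)*28 = 21)
A(U) = -62 + 2*U² (A(U) = (U² + U²) - 62 = 2*U² - 62 = -62 + 2*U²)
H = -I*√21 (H = -√(-35 + (10 - 59))/2 = -√(-35 - 49)/2 = -I*√21 ≈ -4.5826*I)
A(G)*H = (-62 + 2*21²)*(-I*√21) = (-62 + 2*441)*(-I*√21) = (-62 + 882)*(-I*√21) = 820*(-I*√21) = -820*I*√21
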